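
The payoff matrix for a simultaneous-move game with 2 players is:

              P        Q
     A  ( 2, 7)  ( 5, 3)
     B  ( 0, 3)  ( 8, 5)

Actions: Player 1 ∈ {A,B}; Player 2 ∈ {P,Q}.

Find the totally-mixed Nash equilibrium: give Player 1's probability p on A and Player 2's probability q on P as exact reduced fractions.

p=1/3, q=3/5

P1 indiff ⇒ q·2+(1-q)·5 = q·0+(1-q)·8 ⇒ q(2) = (1-q)(3) ⇒ q = 3/5
P2 indiff ⇒ p·7+(1-p)·3 = p·3+(1-p)·5 ⇒ p(4) = (1-p)(2) ⇒ p = 1/3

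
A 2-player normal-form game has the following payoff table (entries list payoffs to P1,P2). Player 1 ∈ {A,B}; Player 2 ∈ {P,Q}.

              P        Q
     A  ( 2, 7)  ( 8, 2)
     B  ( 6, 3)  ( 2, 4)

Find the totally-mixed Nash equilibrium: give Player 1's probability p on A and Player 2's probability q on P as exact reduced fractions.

p=1/6, q=3/5

P1 indiff ⇒ q·2+(1-q)·8 = q·6+(1-q)·2 ⇒ q(-4) = (1-q)(-6) ⇒ q = 3/5
P2 indiff ⇒ p·7+(1-p)·3 = p·2+(1-p)·4 ⇒ p(5) = (1-p)(1) ⇒ p = 1/6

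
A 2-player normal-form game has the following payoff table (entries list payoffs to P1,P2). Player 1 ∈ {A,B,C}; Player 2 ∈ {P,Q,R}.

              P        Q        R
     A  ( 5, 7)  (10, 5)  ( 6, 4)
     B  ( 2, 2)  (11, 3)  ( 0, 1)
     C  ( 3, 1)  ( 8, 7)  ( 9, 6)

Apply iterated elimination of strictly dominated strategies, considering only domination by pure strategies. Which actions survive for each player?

P2 drop R (Q beats it: A:5>4 B:3>1 C:7>6)
P1 drop C (A beats it: P:5>3 Q:10>8)
P1→{A,B} P2→{P,Q}

Survivors P1:{A,B} P2:{P,Q}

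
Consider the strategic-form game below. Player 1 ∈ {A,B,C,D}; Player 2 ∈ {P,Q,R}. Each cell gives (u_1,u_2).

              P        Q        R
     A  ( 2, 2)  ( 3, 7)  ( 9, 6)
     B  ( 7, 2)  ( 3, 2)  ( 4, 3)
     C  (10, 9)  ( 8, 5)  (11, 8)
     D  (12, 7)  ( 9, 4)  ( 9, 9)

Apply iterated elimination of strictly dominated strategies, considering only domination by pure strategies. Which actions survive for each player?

IESDS → P1:{C,D} P2:{P,R}

P1 drop A (C beats it: P:10>2 Q:8>3 R:11>9)
P1 drop B (C beats it: P:10>7 Q:8>3 R:11>4)
P2 drop Q (P beats it: C:9>5 D:7>4)
P1→{C,D} P2→{P,R}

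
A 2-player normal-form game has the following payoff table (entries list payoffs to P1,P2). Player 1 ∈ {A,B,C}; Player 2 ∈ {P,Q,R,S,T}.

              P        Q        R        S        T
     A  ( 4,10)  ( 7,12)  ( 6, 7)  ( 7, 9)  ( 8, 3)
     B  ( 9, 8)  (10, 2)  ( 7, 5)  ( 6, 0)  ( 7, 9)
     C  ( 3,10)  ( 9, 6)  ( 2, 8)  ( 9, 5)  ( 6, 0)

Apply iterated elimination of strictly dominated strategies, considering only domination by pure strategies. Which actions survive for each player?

IESDS → P1:{A,B} P2:{P,Q,T}

P2 drop R (P beats it: A:10>7 B:8>5 C:10>8)
P2 drop S (P beats it: A:10>9 B:8>0 C:10>5)
P1 drop C (B beats it: P:9>3 Q:10>9 T:7>6)
P1→{A,B} P2→{P,Q,T}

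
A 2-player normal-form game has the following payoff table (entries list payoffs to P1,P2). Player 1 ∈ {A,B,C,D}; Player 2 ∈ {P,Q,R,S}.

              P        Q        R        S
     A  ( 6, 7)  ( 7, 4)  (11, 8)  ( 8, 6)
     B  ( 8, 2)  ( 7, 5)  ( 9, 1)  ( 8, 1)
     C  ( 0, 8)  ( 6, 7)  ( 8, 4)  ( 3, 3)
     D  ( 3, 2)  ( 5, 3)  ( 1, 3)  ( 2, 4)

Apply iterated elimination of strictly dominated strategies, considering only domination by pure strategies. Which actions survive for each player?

P1 drop C (A beats it: P:6>0 Q:7>6 R:11>8 S:8>3)
P1 drop D (A beats it: P:6>3 Q:7>5 R:11>1 S:8>2)
P2 drop S (P beats it: A:7>6 B:2>1)
P1→{A,B} P2→{P,Q,R}

IESDS → P1:{A,B} P2:{P,Q,R}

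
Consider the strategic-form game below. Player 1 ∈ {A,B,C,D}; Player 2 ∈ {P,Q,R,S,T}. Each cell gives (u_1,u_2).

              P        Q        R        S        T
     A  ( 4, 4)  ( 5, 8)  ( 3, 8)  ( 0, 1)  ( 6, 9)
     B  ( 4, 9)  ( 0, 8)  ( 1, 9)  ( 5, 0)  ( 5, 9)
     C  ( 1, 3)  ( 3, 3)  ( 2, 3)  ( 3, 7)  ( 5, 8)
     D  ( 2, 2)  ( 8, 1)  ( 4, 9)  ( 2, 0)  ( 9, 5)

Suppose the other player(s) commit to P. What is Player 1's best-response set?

BR_1 = {A,B}

u_1(A vs P) = 4
u_1(B vs P) = 4
u_1(C vs P) = 1
u_1(D vs P) = 2
max payoff 4 at {A,B}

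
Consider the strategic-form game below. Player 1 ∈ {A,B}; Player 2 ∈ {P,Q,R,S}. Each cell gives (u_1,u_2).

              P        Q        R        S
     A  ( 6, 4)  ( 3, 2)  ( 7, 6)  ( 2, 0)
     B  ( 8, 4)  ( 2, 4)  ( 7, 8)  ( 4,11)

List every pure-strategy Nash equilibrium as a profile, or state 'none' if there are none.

(A,P): not NE [P1→B gives 8>6; P2→R gives 6>4]
(A,Q): not NE [P2→R gives 6>2]
(A,R): NE
(A,S): not NE [P1→B gives 4>2; P2→R gives 6>0]
(B,P): not NE [P2→S gives 11>4]
(B,Q): not NE [P1→A gives 3>2; P2→S gives 11>4]
(B,R): not NE [P2→S gives 11>8]
(B,S): NE

Nash profiles: (A,R), (B,S)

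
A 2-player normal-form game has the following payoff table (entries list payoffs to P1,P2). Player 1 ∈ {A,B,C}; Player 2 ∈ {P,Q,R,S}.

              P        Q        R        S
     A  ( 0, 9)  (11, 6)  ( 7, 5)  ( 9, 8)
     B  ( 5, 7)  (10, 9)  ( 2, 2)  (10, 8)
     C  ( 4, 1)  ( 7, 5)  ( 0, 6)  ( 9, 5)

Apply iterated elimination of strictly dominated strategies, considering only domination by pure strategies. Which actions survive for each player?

P1 drop C (B beats it: P:5>4 Q:10>7 R:2>0 S:10>9)
P2 drop R (P beats it: A:9>5 B:7>2)
P1→{A,B} P2→{P,Q,S}

IESDS → P1:{A,B} P2:{P,Q,S}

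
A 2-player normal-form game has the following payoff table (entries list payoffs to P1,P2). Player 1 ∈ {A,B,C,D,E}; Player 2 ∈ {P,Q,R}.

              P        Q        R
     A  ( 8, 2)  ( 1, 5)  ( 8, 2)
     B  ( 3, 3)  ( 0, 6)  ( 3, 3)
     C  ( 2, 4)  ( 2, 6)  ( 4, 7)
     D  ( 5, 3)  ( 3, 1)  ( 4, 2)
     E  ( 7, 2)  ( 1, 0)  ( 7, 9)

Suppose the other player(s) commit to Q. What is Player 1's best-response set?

u_1(A vs Q) = 1
u_1(B vs Q) = 0
u_1(C vs Q) = 2
u_1(D vs Q) = 3
u_1(E vs Q) = 1
max payoff 3 at {D}

P1 best: {D}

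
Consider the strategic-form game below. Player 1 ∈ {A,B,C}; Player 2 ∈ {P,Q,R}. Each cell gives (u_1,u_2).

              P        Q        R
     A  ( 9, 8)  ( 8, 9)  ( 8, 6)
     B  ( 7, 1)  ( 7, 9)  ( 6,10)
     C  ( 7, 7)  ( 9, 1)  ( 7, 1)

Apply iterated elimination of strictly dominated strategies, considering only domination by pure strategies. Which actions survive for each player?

P1 drop B (A beats it: P:9>7 Q:8>7 R:8>6)
P2 drop R (P beats it: A:8>6 C:7>1)
P1→{A,C} P2→{P,Q}

Remaining: P1:{A,C} P2:{P,Q}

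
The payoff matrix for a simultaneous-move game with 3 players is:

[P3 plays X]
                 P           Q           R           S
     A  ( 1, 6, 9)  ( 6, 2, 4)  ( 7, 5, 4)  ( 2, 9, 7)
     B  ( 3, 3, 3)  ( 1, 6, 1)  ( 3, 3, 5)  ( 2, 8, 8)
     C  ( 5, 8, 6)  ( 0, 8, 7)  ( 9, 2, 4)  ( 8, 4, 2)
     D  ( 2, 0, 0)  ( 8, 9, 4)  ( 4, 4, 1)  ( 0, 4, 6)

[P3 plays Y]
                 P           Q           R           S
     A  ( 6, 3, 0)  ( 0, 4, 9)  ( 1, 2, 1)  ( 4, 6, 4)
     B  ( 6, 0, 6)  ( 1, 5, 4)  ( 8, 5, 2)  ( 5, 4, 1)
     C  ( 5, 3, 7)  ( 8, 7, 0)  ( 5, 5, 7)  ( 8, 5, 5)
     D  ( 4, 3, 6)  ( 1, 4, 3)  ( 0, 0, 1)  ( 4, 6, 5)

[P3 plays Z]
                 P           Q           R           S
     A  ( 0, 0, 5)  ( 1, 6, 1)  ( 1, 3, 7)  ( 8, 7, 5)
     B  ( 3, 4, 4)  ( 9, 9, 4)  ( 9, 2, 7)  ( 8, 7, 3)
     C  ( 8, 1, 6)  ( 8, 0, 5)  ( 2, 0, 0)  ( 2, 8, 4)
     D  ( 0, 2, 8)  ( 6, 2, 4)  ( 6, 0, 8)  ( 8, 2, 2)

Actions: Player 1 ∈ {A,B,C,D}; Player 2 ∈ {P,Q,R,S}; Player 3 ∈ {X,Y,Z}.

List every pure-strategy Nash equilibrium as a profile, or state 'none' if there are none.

Nash profiles: (B,Q,Z), (D,Q,X)

(A,P,X): not NE [P1→C gives 5>1; P2→S gives 9>6]
(A,P,Y): not NE [P2→S gives 6>3; P3→X gives 9>0]
(A,P,Z): not NE [P1→C gives 8>0; P2→S gives 7>0; P3→X gives 9>5]
(A,Q,X): not NE [P1→D gives 8>6; P2→S gives 9>2; P3→Y gives 9>4]
(A,Q,Y): not NE [P1→C gives 8>0; P2→S gives 6>4]
(A,Q,Z): not NE [P1→B gives 9>1; P2→S gives 7>6; P3→Y gives 9>1]
(A,R,X): not NE [P1→C gives 9>7; P2→S gives 9>5; P3→Z gives 7>4]
(A,R,Y): not NE [P1→B gives 8>1; P2→S gives 6>2; P3→Z gives 7>1]
(A,R,Z): not NE [P1→B gives 9>1; P2→S gives 7>3]
(A,S,X): not NE [P1→C gives 8>2]
(A,S,Y): not NE [P1→C gives 8>4; P3→X gives 7>4]
(A,S,Z): not NE [P3→X gives 7>5]
(B,P,X): not NE [P1→C gives 5>3; P2→S gives 8>3; P3→Y gives 6>3]
(B,P,Y): not NE [P2→R gives 5>0]
(B,P,Z): not NE [P1→C gives 8>3; P2→Q gives 9>4; P3→Y gives 6>4]
(B,Q,X): not NE [P1→D gives 8>1; P2→S gives 8>6; P3→Z gives 4>1]
(B,Q,Y): not NE [P1→C gives 8>1]
(B,Q,Z): NE
(B,R,X): not NE [P1→C gives 9>3; P2→S gives 8>3; P3→Z gives 7>5]
(B,R,Y): not NE [P3→Z gives 7>2]
(B,R,Z): not NE [P2→Q gives 9>2]
(B,S,X): not NE [P1→C gives 8>2]
(B,S,Y): not NE [P1→C gives 8>5; P2→R gives 5>4; P3→X gives 8>1]
(B,S,Z): not NE [P2→Q gives 9>7; P3→X gives 8>3]
(C,P,X): not NE [P3→Y gives 7>6]
(C,P,Y): not NE [P1→B gives 6>5; P2→Q gives 7>3]
(C,P,Z): not NE [P2→S gives 8>1; P3→Y gives 7>6]
(C,Q,X): not NE [P1→D gives 8>0]
(C,Q,Y): not NE [P3→X gives 7>0]
(C,Q,Z): not NE [P1→B gives 9>8; P2→S gives 8>0; P3→X gives 7>5]
(C,R,X): not NE [P2→Q gives 8>2; P3→Y gives 7>4]
(C,R,Y): not NE [P1→B gives 8>5; P2→Q gives 7>5]
(C,R,Z): not NE [P1→B gives 9>2; P2→S gives 8>0; P3→Y gives 7>0]
(C,S,X): not NE [P2→Q gives 8>4; P3→Y gives 5>2]
(C,S,Y): not NE [P2→Q gives 7>5]
(C,S,Z): not NE [P1→D gives 8>2; P3→Y gives 5>4]
(D,P,X): not NE [P1→C gives 5>2; P2→Q gives 9>0; P3→Z gives 8>0]
(D,P,Y): not NE [P1→B gives 6>4; P2→S gives 6>3; P3→Z gives 8>6]
(D,P,Z): not NE [P1→C gives 8>0]
(D,Q,X): NE
(D,Q,Y): not NE [P1→C gives 8>1; P2→S gives 6>4; P3→Z gives 4>3]
(D,Q,Z): not NE [P1→B gives 9>6]
(D,R,X): not NE [P1→C gives 9>4; P2→Q gives 9>4; P3→Z gives 8>1]
(D,R,Y): not NE [P1→B gives 8>0; P2→S gives 6>0; P3→Z gives 8>1]
(D,R,Z): not NE [P1→B gives 9>6; P2→S gives 2>0]
(D,S,X): not NE [P1→C gives 8>0; P2→Q gives 9>4]
(D,S,Y): not NE [P1→C gives 8>4; P3→X gives 6>5]
(D,S,Z): not NE [P3→X gives 6>2]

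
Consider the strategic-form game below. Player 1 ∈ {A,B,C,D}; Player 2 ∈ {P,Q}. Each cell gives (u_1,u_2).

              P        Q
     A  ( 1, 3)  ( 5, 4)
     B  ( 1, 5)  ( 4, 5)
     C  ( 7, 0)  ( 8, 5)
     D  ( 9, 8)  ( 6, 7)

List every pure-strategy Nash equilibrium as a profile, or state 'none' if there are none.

NE set: (C,Q), (D,P)

(A,P): not NE [P1→D gives 9>1; P2→Q gives 4>3]
(A,Q): not NE [P1→C gives 8>5]
(B,P): not NE [P1→D gives 9>1]
(B,Q): not NE [P1→C gives 8>4]
(C,P): not NE [P1→D gives 9>7; P2→Q gives 5>0]
(C,Q): NE
(D,P): NE
(D,Q): not NE [P1→C gives 8>6; P2→P gives 8>7]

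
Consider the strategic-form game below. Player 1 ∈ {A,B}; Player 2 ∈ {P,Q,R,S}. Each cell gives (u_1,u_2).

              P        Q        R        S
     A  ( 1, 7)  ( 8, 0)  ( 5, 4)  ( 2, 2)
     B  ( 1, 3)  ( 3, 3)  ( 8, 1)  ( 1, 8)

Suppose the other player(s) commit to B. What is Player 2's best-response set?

u_2(P vs B) = 3
u_2(Q vs B) = 3
u_2(R vs B) = 1
u_2(S vs B) = 8
max payoff 8 at {S}

BR_2 = {S}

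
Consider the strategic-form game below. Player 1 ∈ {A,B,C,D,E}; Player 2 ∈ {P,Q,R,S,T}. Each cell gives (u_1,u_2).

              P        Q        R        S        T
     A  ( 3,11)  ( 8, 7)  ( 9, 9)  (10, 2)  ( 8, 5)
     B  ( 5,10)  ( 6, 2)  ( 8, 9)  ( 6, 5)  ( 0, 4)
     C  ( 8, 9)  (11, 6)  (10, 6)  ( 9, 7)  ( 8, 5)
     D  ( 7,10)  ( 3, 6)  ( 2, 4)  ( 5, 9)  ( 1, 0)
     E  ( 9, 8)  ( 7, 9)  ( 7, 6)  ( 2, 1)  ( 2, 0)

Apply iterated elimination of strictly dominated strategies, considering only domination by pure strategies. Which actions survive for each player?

P1 drop B (C beats it: P:8>5 Q:11>6 R:10>8 S:9>6 T:8>0)
P1 drop D (C beats it: P:8>7 Q:11>3 R:10>2 S:9>5 T:8>1)
P2 drop R (P beats it: A:11>9 C:9>6 E:8>6)
P2 drop S (P beats it: A:11>2 C:9>7 E:8>1)
P2 drop T (P beats it: A:11>5 C:9>5 E:8>0)
P1 drop A (C beats it: P:8>3 Q:11>8)
P1→{C,E} P2→{P,Q}

Survivors P1:{C,E} P2:{P,Q}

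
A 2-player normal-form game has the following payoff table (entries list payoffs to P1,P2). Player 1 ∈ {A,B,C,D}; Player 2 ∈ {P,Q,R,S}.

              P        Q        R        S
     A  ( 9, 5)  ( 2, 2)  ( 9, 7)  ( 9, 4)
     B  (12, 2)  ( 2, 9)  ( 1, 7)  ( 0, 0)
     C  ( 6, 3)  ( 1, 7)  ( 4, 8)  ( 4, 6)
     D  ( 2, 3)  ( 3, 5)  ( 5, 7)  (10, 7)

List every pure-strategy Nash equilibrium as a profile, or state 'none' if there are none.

(A,P): not NE [P1→B gives 12>9; P2→R gives 7>5]
(A,Q): not NE [P1→D gives 3>2; P2→R gives 7>2]
(A,R): NE
(A,S): not NE [P1→D gives 10>9; P2→R gives 7>4]
(B,P): not NE [P2→Q gives 9>2]
(B,Q): not NE [P1→D gives 3>2]
(B,R): not NE [P1→A gives 9>1; P2→Q gives 9>7]
(B,S): not NE [P1→D gives 10>0; P2→Q gives 9>0]
(C,P): not NE [P1→B gives 12>6; P2→R gives 8>3]
(C,Q): not NE [P1→D gives 3>1; P2→R gives 8>7]
(C,R): not NE [P1→A gives 9>4]
(C,S): not NE [P1→D gives 10>4; P2→R gives 8>6]
(D,P): not NE [P1→B gives 12>2; P2→S gives 7>3]
(D,Q): not NE [P2→S gives 7>5]
(D,R): not NE [P1→A gives 9>5]
(D,S): NE

Nash profiles: (A,R), (D,S)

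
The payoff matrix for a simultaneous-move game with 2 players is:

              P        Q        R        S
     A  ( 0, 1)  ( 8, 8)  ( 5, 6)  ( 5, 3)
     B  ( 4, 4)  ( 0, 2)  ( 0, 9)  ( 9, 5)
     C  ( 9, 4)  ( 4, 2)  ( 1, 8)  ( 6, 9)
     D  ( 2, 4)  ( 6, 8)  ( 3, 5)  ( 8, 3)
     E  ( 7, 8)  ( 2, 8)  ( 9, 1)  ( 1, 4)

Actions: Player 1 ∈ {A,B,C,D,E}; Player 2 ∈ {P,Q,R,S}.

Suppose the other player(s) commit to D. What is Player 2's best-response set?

u_2(P vs D) = 4
u_2(Q vs D) = 8
u_2(R vs D) = 5
u_2(S vs D) = 3
max payoff 8 at {Q}

argmax u_2 = {Q}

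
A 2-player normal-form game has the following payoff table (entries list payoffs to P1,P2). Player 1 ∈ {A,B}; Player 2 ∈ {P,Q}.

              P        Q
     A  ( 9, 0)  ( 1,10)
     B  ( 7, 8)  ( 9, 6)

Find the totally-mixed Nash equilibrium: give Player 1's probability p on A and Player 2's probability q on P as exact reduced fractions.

P1 mixes 1/6 on A; P2 mixes 4/5 on P

P1 indiff ⇒ q·9+(1-q)·1 = q·7+(1-q)·9 ⇒ q(2) = (1-q)(8) ⇒ q = 4/5
P2 indiff ⇒ p·0+(1-p)·8 = p·10+(1-p)·6 ⇒ p(-10) = (1-p)(-2) ⇒ p = 1/6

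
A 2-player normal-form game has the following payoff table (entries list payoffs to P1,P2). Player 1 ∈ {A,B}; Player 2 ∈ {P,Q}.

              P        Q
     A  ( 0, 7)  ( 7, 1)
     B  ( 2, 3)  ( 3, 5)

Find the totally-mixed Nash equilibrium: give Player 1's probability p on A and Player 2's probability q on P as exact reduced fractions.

P1 mixes 1/4 on A; P2 mixes 2/3 on P

P1 indiff ⇒ q·0+(1-q)·7 = q·2+(1-q)·3 ⇒ q(-2) = (1-q)(-4) ⇒ q = 2/3
P2 indiff ⇒ p·7+(1-p)·3 = p·1+(1-p)·5 ⇒ p(6) = (1-p)(2) ⇒ p = 1/4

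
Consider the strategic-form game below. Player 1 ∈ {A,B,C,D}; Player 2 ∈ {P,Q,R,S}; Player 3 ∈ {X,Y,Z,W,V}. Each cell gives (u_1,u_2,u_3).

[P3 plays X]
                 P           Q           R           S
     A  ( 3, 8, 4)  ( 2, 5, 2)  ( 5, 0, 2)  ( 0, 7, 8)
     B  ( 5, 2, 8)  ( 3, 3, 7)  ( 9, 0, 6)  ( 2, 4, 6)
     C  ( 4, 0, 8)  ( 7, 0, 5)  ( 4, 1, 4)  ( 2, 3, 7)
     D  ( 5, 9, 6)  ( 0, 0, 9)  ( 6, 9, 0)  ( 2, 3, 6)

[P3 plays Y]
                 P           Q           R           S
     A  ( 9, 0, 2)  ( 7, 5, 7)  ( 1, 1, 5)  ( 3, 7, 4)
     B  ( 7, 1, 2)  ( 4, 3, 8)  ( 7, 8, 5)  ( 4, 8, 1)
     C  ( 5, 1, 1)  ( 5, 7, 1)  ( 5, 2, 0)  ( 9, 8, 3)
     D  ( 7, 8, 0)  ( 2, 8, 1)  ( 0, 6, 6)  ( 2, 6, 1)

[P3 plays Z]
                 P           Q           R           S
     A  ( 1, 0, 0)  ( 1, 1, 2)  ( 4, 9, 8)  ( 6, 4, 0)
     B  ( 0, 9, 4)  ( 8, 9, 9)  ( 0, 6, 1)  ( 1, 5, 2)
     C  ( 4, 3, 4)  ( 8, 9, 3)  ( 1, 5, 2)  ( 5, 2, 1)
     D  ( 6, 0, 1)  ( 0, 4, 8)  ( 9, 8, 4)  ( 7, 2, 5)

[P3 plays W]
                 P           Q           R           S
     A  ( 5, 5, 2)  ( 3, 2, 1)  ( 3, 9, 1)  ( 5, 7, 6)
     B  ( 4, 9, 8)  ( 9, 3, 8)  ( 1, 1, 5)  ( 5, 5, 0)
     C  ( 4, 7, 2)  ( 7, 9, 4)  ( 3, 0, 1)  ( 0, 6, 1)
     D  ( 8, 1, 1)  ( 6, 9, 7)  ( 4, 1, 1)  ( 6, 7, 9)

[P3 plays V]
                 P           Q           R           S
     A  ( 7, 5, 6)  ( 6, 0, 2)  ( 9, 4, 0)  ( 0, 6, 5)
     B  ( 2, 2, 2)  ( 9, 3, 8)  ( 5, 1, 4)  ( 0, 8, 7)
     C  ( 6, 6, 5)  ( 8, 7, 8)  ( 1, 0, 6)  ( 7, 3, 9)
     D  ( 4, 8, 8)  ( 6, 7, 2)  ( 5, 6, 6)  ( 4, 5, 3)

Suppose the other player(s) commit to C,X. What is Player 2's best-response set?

u_2(P vs C,X) = 0
u_2(Q vs C,X) = 0
u_2(R vs C,X) = 1
u_2(S vs C,X) = 3
max payoff 3 at {S}

P2 best: {S}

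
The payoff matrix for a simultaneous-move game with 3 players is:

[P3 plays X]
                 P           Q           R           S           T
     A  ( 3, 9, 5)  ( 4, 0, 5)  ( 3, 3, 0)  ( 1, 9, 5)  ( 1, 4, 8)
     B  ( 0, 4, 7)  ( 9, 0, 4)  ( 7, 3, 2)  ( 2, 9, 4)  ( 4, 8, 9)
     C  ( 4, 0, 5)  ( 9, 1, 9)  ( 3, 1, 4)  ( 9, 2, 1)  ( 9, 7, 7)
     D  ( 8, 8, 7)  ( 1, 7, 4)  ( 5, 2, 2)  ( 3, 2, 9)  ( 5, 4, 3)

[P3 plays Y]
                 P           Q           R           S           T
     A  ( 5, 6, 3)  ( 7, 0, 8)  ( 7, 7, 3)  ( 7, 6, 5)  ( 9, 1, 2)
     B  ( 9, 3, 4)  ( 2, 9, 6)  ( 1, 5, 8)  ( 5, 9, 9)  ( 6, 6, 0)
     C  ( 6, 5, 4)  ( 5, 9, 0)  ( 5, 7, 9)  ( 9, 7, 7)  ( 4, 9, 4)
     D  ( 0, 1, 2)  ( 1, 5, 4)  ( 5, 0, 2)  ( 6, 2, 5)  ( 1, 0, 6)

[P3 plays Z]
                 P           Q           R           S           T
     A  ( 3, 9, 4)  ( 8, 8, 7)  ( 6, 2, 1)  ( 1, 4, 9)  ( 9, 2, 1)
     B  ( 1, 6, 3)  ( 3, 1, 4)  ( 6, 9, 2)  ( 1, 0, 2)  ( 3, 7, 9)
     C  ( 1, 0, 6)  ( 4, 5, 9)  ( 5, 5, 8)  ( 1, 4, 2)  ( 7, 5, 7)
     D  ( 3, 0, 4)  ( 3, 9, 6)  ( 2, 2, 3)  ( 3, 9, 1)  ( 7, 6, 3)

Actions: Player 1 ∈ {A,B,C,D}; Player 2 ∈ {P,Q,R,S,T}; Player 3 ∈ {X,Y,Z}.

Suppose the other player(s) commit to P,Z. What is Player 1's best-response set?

BR_1 = {A,D}

u_1(A vs P,Z) = 3
u_1(B vs P,Z) = 1
u_1(C vs P,Z) = 1
u_1(D vs P,Z) = 3
max payoff 3 at {A,D}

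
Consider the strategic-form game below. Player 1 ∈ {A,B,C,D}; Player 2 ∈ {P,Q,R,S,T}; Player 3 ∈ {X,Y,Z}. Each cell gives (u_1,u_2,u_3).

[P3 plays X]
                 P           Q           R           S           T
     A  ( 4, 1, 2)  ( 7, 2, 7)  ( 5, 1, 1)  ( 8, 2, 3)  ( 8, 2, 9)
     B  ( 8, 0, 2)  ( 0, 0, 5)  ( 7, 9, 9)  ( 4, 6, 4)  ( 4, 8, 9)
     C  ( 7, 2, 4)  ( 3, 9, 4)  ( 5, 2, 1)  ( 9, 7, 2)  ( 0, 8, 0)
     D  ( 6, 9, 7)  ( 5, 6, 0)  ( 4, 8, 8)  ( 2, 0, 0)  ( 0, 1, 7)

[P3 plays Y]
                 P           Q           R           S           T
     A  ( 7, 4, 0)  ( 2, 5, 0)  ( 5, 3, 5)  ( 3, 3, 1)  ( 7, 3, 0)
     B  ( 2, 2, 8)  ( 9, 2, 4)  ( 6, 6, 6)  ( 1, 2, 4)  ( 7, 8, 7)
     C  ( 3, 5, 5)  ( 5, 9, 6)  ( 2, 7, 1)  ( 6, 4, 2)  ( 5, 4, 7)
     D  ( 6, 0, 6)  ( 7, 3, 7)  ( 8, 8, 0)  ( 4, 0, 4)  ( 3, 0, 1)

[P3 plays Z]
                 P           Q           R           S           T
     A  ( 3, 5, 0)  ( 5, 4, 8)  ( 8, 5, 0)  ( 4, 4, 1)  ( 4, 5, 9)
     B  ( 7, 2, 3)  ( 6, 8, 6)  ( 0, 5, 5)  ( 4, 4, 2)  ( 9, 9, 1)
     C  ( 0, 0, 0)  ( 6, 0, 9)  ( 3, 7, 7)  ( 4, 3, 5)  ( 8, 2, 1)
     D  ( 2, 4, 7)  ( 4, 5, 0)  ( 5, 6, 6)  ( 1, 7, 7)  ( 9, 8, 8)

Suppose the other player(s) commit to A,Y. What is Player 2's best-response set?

P2 best: {Q}

u_2(P vs A,Y) = 4
u_2(Q vs A,Y) = 5
u_2(R vs A,Y) = 3
u_2(S vs A,Y) = 3
u_2(T vs A,Y) = 3
max payoff 5 at {Q}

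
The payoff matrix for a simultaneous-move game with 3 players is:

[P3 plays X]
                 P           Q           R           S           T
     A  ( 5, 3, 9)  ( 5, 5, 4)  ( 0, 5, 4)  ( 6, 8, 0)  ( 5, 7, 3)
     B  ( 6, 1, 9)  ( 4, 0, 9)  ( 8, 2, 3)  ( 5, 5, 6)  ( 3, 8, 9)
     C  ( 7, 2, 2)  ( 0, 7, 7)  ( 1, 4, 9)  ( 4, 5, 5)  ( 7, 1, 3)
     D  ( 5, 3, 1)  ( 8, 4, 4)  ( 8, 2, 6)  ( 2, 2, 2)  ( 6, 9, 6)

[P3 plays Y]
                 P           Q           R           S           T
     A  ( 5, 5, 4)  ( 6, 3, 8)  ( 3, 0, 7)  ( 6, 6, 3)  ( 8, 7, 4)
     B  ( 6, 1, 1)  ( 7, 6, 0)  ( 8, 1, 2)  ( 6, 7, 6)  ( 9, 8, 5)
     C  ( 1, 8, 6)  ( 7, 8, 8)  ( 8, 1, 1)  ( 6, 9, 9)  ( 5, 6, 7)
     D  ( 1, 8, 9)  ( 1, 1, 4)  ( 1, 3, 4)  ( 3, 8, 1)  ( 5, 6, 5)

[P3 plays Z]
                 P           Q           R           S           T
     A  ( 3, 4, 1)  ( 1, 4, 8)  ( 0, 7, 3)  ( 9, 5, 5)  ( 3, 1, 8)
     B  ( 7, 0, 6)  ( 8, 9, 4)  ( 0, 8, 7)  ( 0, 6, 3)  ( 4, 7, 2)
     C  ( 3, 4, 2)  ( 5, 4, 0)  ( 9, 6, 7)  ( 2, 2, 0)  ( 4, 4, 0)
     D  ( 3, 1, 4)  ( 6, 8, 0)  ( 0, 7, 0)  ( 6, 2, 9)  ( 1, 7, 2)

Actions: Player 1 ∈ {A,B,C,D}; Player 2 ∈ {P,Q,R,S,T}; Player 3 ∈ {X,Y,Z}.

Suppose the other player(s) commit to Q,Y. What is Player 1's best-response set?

u_1(A vs Q,Y) = 6
u_1(B vs Q,Y) = 7
u_1(C vs Q,Y) = 7
u_1(D vs Q,Y) = 1
max payoff 7 at {B,C}

BR_1 = {B,C}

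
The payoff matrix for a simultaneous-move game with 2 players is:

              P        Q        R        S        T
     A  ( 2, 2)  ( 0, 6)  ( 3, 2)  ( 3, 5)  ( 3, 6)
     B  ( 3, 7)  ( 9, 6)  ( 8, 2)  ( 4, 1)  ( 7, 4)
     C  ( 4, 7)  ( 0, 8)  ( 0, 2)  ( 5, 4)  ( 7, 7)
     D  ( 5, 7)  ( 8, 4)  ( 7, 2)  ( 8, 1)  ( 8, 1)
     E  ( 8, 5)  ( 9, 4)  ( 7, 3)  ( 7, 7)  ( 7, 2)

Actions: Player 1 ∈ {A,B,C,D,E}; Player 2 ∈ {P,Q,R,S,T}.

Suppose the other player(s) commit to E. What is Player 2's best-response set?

u_2(P vs E) = 5
u_2(Q vs E) = 4
u_2(R vs E) = 3
u_2(S vs E) = 7
u_2(T vs E) = 2
max payoff 7 at {S}

P2 best: {S}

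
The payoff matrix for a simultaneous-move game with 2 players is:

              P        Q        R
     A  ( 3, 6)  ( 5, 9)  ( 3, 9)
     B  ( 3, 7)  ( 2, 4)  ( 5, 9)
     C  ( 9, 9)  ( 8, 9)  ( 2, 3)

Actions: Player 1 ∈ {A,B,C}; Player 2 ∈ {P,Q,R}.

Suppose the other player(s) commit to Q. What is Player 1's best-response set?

P1 best: {C}

u_1(A vs Q) = 5
u_1(B vs Q) = 2
u_1(C vs Q) = 8
max payoff 8 at {C}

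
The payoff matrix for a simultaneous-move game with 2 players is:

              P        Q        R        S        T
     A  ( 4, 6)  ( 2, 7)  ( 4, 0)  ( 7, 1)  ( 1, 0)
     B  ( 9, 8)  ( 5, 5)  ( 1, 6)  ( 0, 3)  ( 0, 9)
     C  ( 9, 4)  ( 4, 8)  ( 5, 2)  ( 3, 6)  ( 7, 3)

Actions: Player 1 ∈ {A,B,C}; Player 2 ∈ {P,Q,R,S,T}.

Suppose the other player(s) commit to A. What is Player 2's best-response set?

u_2(P vs A) = 6
u_2(Q vs A) = 7
u_2(R vs A) = 0
u_2(S vs A) = 1
u_2(T vs A) = 0
max payoff 7 at {Q}

argmax u_2 = {Q}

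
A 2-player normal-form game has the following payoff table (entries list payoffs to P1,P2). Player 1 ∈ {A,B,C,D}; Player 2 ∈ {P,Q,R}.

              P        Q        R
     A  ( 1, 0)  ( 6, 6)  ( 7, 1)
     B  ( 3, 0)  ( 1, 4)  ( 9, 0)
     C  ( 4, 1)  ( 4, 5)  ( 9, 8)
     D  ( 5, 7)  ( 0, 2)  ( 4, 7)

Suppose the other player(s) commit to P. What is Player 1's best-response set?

u_1(A vs P) = 1
u_1(B vs P) = 3
u_1(C vs P) = 4
u_1(D vs P) = 5
max payoff 5 at {D}

BR_1 = {D}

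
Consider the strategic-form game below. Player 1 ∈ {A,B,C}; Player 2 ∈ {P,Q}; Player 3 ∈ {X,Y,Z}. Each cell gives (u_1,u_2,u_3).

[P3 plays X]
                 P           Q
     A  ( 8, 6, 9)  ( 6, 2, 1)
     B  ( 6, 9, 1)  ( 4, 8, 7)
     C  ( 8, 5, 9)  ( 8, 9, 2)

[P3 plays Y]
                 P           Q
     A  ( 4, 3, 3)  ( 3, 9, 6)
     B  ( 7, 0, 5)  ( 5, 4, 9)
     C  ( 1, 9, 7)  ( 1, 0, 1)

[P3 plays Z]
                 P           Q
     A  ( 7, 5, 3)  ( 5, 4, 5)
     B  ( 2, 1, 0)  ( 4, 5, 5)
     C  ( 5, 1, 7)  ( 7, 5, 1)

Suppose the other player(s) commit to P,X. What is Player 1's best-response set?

P1 best: {A,C}

u_1(A vs P,X) = 8
u_1(B vs P,X) = 6
u_1(C vs P,X) = 8
max payoff 8 at {A,C}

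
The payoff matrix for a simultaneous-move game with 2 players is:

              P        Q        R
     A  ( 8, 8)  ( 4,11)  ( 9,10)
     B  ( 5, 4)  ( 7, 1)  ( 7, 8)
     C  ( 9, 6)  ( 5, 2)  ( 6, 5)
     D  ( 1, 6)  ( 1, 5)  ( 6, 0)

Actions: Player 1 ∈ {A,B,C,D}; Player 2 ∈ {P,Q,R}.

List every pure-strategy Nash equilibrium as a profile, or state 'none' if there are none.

PSNE = {(C,P)}

(A,P): not NE [P1→C gives 9>8; P2→Q gives 11>8]
(A,Q): not NE [P1→B gives 7>4]
(A,R): not NE [P2→Q gives 11>10]
(B,P): not NE [P1→C gives 9>5; P2→R gives 8>4]
(B,Q): not NE [P2→R gives 8>1]
(B,R): not NE [P1→A gives 9>7]
(C,P): NE
(C,Q): not NE [P1→B gives 7>5; P2→P gives 6>2]
(C,R): not NE [P1→A gives 9>6; P2→P gives 6>5]
(D,P): not NE [P1→C gives 9>1]
(D,Q): not NE [P1→B gives 7>1; P2→P gives 6>5]
(D,R): not NE [P1→A gives 9>6; P2→P gives 6>0]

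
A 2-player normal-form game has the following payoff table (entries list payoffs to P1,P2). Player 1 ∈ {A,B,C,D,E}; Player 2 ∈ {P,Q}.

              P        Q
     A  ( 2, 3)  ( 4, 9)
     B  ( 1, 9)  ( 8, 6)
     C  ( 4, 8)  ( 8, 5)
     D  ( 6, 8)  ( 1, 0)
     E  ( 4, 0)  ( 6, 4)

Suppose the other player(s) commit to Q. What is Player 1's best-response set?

BR_1 = {B,C}

u_1(A vs Q) = 4
u_1(B vs Q) = 8
u_1(C vs Q) = 8
u_1(D vs Q) = 1
u_1(E vs Q) = 6
max payoff 8 at {B,C}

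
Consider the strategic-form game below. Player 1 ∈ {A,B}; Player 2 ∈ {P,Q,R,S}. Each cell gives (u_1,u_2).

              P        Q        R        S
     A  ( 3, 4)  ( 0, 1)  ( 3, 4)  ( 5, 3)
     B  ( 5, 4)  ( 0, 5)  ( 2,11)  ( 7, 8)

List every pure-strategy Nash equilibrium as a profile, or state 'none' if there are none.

PSNE = {(A,R)}

(A,P): not NE [P1→B gives 5>3]
(A,Q): not NE [P2→R gives 4>1]
(A,R): NE
(A,S): not NE [P1→B gives 7>5; P2→R gives 4>3]
(B,P): not NE [P2→R gives 11>4]
(B,Q): not NE [P2→R gives 11>5]
(B,R): not NE [P1→A gives 3>2]
(B,S): not NE [P2→R gives 11>8]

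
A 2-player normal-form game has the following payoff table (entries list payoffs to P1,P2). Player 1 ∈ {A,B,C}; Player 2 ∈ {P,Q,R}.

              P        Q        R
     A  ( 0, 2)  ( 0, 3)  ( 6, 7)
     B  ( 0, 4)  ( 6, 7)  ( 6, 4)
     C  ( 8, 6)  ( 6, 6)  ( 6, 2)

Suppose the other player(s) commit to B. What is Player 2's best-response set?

u_2(P vs B) = 4
u_2(Q vs B) = 7
u_2(R vs B) = 4
max payoff 7 at {Q}

P2 best: {Q}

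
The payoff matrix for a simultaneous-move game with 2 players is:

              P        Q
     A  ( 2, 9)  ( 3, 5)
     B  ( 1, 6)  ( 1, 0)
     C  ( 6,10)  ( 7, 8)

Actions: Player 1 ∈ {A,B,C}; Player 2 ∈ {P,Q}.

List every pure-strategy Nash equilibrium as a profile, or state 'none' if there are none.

(A,P): not NE [P1→C gives 6>2]
(A,Q): not NE [P1→C gives 7>3; P2→P gives 9>5]
(B,P): not NE [P1→C gives 6>1]
(B,Q): not NE [P1→C gives 7>1; P2→P gives 6>0]
(C,P): NE
(C,Q): not NE [P2→P gives 10>8]

PSNE = {(C,P)}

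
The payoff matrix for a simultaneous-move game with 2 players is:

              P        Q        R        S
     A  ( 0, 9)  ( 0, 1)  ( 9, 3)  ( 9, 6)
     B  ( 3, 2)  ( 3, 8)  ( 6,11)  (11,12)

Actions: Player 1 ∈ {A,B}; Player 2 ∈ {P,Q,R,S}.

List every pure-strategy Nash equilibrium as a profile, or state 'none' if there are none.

(A,P): not NE [P1→B gives 3>0]
(A,Q): not NE [P1→B gives 3>0; P2→P gives 9>1]
(A,R): not NE [P2→P gives 9>3]
(A,S): not NE [P1→B gives 11>9; P2→P gives 9>6]
(B,P): not NE [P2→S gives 12>2]
(B,Q): not NE [P2→S gives 12>8]
(B,R): not NE [P1→A gives 9>6; P2→S gives 12>11]
(B,S): NE

Nash profiles: (B,S)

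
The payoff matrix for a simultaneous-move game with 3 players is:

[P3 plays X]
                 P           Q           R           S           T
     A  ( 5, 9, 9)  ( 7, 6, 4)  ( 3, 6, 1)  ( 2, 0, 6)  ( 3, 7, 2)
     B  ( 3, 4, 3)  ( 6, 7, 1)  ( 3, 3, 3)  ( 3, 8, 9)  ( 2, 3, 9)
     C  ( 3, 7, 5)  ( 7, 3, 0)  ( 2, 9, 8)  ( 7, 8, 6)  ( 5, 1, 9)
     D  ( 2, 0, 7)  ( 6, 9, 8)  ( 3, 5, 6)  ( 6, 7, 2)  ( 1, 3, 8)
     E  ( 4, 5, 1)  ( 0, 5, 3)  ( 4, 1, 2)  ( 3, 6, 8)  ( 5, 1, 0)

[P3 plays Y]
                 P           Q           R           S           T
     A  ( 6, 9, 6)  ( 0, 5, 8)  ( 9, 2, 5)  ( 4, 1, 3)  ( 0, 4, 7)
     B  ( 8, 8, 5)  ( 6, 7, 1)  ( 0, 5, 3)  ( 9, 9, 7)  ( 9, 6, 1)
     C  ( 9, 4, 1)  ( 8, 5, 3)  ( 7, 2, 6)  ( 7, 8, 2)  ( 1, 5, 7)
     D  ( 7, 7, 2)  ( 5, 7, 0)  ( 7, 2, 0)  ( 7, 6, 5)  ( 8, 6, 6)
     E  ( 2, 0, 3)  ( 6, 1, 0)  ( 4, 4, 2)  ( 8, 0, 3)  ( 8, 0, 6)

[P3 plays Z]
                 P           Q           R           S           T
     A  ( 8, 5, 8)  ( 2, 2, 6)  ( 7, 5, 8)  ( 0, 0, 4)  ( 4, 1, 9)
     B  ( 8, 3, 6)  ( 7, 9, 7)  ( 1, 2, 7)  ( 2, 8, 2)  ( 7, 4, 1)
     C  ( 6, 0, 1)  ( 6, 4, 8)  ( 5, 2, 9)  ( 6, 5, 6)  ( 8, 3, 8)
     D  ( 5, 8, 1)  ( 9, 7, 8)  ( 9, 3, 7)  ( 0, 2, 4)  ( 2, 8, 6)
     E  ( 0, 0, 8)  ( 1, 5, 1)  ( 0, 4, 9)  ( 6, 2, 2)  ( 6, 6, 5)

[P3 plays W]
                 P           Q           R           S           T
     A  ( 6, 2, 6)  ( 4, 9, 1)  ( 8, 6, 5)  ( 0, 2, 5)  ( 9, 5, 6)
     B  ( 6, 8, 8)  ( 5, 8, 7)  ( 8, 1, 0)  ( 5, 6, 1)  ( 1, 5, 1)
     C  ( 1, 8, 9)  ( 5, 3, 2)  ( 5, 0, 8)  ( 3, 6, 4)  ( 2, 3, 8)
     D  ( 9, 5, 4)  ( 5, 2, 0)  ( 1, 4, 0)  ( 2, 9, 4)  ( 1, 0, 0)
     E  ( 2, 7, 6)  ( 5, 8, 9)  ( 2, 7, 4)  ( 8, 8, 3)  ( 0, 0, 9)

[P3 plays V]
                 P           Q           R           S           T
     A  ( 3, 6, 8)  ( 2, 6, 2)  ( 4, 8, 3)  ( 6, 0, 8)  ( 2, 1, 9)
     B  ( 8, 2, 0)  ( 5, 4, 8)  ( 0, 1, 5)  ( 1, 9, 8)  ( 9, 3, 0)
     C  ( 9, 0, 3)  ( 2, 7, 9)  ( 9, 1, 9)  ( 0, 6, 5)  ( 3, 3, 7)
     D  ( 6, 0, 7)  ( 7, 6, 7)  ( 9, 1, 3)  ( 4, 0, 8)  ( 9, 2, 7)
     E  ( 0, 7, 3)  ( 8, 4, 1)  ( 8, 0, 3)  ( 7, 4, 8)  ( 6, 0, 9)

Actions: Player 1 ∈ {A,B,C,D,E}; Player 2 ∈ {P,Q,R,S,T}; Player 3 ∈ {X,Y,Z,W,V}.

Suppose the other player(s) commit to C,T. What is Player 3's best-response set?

u_3(X vs C,T) = 9
u_3(Y vs C,T) = 7
u_3(Z vs C,T) = 8
u_3(W vs C,T) = 8
u_3(V vs C,T) = 7
max payoff 9 at {X}

BR_3 = {X}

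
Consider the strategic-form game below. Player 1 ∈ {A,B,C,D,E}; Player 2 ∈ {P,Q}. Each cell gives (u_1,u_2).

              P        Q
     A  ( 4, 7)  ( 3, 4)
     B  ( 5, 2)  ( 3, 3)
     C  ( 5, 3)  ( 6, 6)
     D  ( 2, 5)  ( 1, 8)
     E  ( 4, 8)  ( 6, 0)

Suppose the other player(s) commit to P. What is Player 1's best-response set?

BR_1 = {B,C}

u_1(A vs P) = 4
u_1(B vs P) = 5
u_1(C vs P) = 5
u_1(D vs P) = 2
u_1(E vs P) = 4
max payoff 5 at {B,C}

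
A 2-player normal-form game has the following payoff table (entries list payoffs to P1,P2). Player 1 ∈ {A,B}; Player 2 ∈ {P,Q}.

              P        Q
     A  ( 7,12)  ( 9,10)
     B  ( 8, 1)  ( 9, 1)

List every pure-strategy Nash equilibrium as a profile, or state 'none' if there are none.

(A,P): not NE [P1→B gives 8>7]
(A,Q): not NE [P2→P gives 12>10]
(B,P): NE
(B,Q): NE

Nash profiles: (B,P), (B,Q)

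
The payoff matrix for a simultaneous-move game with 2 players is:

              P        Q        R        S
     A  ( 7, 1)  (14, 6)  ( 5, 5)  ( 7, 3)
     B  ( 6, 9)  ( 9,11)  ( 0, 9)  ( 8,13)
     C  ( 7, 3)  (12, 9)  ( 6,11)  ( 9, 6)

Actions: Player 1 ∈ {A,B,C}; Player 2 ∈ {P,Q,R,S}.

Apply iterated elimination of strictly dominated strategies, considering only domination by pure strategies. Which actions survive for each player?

P1 drop B (C beats it: P:7>6 Q:12>9 R:6>0 S:9>8)
P2 drop P (Q beats it: A:6>1 C:9>3)
P2 drop S (Q beats it: A:6>3 C:9>6)
P1→{A,C} P2→{Q,R}

IESDS → P1:{A,C} P2:{Q,R}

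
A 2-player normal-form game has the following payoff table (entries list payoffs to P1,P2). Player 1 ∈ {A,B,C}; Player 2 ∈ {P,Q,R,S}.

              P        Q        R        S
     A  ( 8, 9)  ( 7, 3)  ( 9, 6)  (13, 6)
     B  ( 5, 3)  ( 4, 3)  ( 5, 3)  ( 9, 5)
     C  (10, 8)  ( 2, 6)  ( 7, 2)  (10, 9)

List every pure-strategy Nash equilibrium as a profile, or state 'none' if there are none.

(A,P): not NE [P1→C gives 10>8]
(A,Q): not NE [P2→P gives 9>3]
(A,R): not NE [P2→P gives 9>6]
(A,S): not NE [P2→P gives 9>6]
(B,P): not NE [P1→C gives 10>5; P2→S gives 5>3]
(B,Q): not NE [P1→A gives 7>4; P2→S gives 5>3]
(B,R): not NE [P1→A gives 9>5; P2→S gives 5>3]
(B,S): not NE [P1→A gives 13>9]
(C,P): not NE [P2→S gives 9>8]
(C,Q): not NE [P1→A gives 7>2; P2→S gives 9>6]
(C,R): not NE [P1→A gives 9>7; P2→S gives 9>2]
(C,S): not NE [P1→A gives 13>10]

Equilibria: none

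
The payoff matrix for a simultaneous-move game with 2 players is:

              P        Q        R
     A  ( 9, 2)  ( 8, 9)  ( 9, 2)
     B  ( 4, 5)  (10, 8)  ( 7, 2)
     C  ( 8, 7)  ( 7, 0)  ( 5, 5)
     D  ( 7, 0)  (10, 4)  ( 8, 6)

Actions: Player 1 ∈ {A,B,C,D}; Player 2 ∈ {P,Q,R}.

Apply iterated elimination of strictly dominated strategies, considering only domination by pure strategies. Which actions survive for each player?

Survivors P1:{A,B,D} P2:{Q,R}

P1 drop C (A beats it: P:9>8 Q:8>7 R:9>5)
P2 drop P (Q beats it: A:9>2 B:8>5 D:4>0)
P1→{A,B,D} P2→{Q,R}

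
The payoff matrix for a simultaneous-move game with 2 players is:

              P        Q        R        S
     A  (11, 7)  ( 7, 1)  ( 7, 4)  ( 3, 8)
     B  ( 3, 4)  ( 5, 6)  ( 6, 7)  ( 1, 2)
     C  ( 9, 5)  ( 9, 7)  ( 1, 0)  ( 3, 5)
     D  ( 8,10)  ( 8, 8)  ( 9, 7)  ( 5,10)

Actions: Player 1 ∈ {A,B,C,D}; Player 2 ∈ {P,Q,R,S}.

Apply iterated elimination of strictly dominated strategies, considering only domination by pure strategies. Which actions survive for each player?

P1 drop B (A beats it: P:11>3 Q:7>5 R:7>6 S:3>1)
P2 drop R (P beats it: A:7>4 C:5>0 D:10>7)
P1→{A,C,D} P2→{P,Q,S}

Remaining: P1:{A,C,D} P2:{P,Q,S}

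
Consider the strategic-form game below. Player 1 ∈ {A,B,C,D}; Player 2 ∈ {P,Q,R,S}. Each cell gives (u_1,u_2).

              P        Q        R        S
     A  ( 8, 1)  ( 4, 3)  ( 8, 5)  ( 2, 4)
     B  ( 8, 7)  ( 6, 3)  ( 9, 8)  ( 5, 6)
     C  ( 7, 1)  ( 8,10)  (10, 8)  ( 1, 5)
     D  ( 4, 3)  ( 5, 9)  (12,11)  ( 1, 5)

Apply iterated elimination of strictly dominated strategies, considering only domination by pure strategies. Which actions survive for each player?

Survivors P1:{C,D} P2:{Q,R}

P2 drop P (R beats it: A:5>1 B:8>7 C:8>1 D:11>3)
P1 drop A (B beats it: Q:6>4 R:9>8 S:5>2)
P2 drop S (R beats it: B:8>6 C:8>5 D:11>5)
P1 drop B (C beats it: Q:8>6 R:10>9)
P1→{C,D} P2→{Q,R}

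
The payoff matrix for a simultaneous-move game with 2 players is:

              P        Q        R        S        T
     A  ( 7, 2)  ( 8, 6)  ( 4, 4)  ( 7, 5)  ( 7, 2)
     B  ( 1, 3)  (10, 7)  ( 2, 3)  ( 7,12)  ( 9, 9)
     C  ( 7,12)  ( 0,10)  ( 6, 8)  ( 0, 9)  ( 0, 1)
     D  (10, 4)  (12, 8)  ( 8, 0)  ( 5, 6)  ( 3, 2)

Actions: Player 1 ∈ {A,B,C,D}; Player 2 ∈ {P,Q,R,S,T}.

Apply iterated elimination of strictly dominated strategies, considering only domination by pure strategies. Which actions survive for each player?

Survivors P1:{A,B,D} P2:{Q,S}

P1 drop C (D beats it: P:10>7 Q:12>0 R:8>6 S:5>0 T:3>0)
P2 drop P (Q beats it: A:6>2 B:7>3 D:8>4)
P2 drop R (Q beats it: A:6>4 B:7>3 D:8>0)
P2 drop T (S beats it: A:5>2 B:12>9 D:6>2)
P1→{A,B,D} P2→{Q,S}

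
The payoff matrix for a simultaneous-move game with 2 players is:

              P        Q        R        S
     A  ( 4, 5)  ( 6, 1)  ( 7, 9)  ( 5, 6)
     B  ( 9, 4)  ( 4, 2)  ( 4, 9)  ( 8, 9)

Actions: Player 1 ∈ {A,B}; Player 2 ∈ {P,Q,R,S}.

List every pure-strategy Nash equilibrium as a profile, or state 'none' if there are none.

(A,P): not NE [P1→B gives 9>4; P2→R gives 9>5]
(A,Q): not NE [P2→R gives 9>1]
(A,R): NE
(A,S): not NE [P1→B gives 8>5; P2→R gives 9>6]
(B,P): not NE [P2→S gives 9>4]
(B,Q): not NE [P1→A gives 6>4; P2→S gives 9>2]
(B,R): not NE [P1→A gives 7>4]
(B,S): NE

Nash profiles: (A,R), (B,S)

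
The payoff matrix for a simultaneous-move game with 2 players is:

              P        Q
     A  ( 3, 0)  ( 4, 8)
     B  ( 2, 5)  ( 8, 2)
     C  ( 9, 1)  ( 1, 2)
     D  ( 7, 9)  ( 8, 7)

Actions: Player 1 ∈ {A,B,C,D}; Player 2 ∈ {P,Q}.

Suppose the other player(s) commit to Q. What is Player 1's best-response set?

u_1(A vs Q) = 4
u_1(B vs Q) = 8
u_1(C vs Q) = 1
u_1(D vs Q) = 8
max payoff 8 at {B,D}

BR_1 = {B,D}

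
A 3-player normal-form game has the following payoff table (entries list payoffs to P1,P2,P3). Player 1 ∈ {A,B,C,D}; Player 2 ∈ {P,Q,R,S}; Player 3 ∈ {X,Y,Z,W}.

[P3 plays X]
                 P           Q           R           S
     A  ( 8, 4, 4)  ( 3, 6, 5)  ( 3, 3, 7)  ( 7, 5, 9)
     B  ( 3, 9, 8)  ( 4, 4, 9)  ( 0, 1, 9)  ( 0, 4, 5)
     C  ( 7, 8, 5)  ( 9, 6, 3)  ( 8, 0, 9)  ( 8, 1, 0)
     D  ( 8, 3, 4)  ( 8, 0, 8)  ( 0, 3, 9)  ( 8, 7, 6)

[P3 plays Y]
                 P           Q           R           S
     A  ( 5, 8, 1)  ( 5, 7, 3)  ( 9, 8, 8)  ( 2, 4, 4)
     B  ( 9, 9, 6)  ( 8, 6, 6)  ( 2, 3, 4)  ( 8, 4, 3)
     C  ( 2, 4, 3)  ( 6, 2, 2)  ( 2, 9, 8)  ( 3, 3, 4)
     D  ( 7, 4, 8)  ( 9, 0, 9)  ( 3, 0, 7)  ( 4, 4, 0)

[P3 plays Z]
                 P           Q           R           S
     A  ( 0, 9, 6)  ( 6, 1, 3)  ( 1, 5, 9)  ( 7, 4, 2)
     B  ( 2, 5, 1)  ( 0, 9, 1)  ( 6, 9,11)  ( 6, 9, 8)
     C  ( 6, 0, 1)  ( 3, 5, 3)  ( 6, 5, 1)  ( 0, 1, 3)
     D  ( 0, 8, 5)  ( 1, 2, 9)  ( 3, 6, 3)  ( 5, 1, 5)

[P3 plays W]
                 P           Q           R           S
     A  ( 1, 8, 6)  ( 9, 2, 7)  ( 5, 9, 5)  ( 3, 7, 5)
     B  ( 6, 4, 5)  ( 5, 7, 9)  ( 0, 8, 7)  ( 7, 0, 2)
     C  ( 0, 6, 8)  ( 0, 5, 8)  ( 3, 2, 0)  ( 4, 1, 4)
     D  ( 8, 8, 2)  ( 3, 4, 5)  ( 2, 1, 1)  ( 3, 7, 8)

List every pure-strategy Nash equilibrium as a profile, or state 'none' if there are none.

NE set: (B,R,Z)

(A,P,X): not NE [P2→Q gives 6>4; P3→W gives 6>4]
(A,P,Y): not NE [P1→B gives 9>5; P3→W gives 6>1]
(A,P,Z): not NE [P1→C gives 6>0]
(A,P,W): not NE [P1→D gives 8>1; P2→R gives 9>8]
(A,Q,X): not NE [P1→C gives 9>3; P3→W gives 7>5]
(A,Q,Y): not NE [P1→D gives 9>5; P2→R gives 8>7; P3→W gives 7>3]
(A,Q,Z): not NE [P2→P gives 9>1; P3→W gives 7>3]
(A,Q,W): not NE [P2→R gives 9>2]
(A,R,X): not NE [P1→C gives 8>3; P2→Q gives 6>3; P3→Z gives 9>7]
(A,R,Y): not NE [P3→Z gives 9>8]
(A,R,Z): not NE [P1→C gives 6>1; P2→P gives 9>5]
(A,R,W): not NE [P3→Z gives 9>5]
(A,S,X): not NE [P1→D gives 8>7; P2→Q gives 6>5]
(A,S,Y): not NE [P1→B gives 8>2; P2→R gives 8>4; P3→X gives 9>4]
(A,S,Z): not NE [P2→P gives 9>4; P3→X gives 9>2]
(A,S,W): not NE [P1→B gives 7>3; P2→R gives 9>7; P3→X gives 9>5]
(B,P,X): not NE [P1→D gives 8>3]
(B,P,Y): not NE [P3→X gives 8>6]
(B,P,Z): not NE [P1→C gives 6>2; P2→S gives 9>5; P3→X gives 8>1]
(B,P,W): not NE [P1→D gives 8>6; P2→R gives 8>4; P3→X gives 8>5]
(B,Q,X): not NE [P1→C gives 9>4; P2→P gives 9>4]
(B,Q,Y): not NE [P1→D gives 9>8; P2→P gives 9>6; P3→W gives 9>6]
(B,Q,Z): not NE [P1→A gives 6>0; P3→W gives 9>1]
(B,Q,W): not NE [P1→A gives 9>5; P2→R gives 8>7]
(B,R,X): not NE [P1→C gives 8>0; P2→P gives 9>1; P3→Z gives 11>9]
(B,R,Y): not NE [P1→A gives 9>2; P2→P gives 9>3; P3→Z gives 11>4]
(B,R,Z): NE
(B,R,W): not NE [P1→A gives 5>0; P3→Z gives 11>7]
(B,S,X): not NE [P1→D gives 8>0; P2→P gives 9>4; P3→Z gives 8>5]
(B,S,Y): not NE [P2→P gives 9>4; P3→Z gives 8>3]
(B,S,Z): not NE [P1→A gives 7>6]
(B,S,W): not NE [P2→R gives 8>0; P3→Z gives 8>2]
(C,P,X): not NE [P1→D gives 8>7; P3→W gives 8>5]
(C,P,Y): not NE [P1→B gives 9>2; P2→R gives 9>4; P3→W gives 8>3]
(C,P,Z): not NE [P2→R gives 5>0; P3→W gives 8>1]
(C,P,W): not NE [P1→D gives 8>0]
(C,Q,X): not NE [P2→P gives 8>6; P3→W gives 8>3]
(C,Q,Y): not NE [P1→D gives 9>6; P2→R gives 9>2; P3→W gives 8>2]
(C,Q,Z): not NE [P1→A gives 6>3; P3→W gives 8>3]
(C,Q,W): not NE [P1→A gives 9>0; P2→P gives 6>5]
(C,R,X): not NE [P2→P gives 8>0]
(C,R,Y): not NE [P1→A gives 9>2; P3→X gives 9>8]
(C,R,Z): not NE [P3→X gives 9>1]
(C,R,W): not NE [P1→A gives 5>3; P2→P gives 6>2; P3→X gives 9>0]
(C,S,X): not NE [P2→P gives 8>1; P3→W gives 4>0]
(C,S,Y): not NE [P1→B gives 8>3; P2→R gives 9>3]
(C,S,Z): not NE [P1→A gives 7>0; P2→R gives 5>1; P3→W gives 4>3]
(C,S,W): not NE [P1→B gives 7>4; P2→P gives 6>1]
(D,P,X): not NE [P2→S gives 7>3; P3→Y gives 8>4]
(D,P,Y): not NE [P1→B gives 9>7]
(D,P,Z): not NE [P1→C gives 6>0; P3→Y gives 8>5]
(D,P,W): not NE [P3→Y gives 8>2]
(D,Q,X): not NE [P1→C gives 9>8; P2→S gives 7>0; P3→Z gives 9>8]
(D,Q,Y): not NE [P2→S gives 4>0]
(D,Q,Z): not NE [P1→A gives 6>1; P2→P gives 8>2]
(D,Q,W): not NE [P1→A gives 9>3; P2→P gives 8>4; P3→Z gives 9>5]
(D,R,X): not NE [P1→C gives 8>0; P2→S gives 7>3]
(D,R,Y): not NE [P1→A gives 9>3; P2→S gives 4>0; P3→X gives 9>7]
(D,R,Z): not NE [P1→C gives 6>3; P2→P gives 8>6; P3→X gives 9>3]
(D,R,W): not NE [P1→A gives 5>2; P2→P gives 8>1; P3→X gives 9>1]
(D,S,X): not NE [P3→W gives 8>6]
(D,S,Y): not NE [P1→B gives 8>4; P3→W gives 8>0]
(D,S,Z): not NE [P1→A gives 7>5; P2→P gives 8>1; P3→W gives 8>5]
(D,S,W): not NE [P1→B gives 7>3; P2→P gives 8>7]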